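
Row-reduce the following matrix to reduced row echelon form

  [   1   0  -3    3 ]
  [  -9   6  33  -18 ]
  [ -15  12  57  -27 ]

R2 ← R2 + 9·R1
R3 ← R3 + 15·R1
R2 ← 1/6·R2
R3 ← R3 − 12·R2

[[1, 0, -3, 3], [0, 1, 1, 3/2], [0, 0, 0, 0]]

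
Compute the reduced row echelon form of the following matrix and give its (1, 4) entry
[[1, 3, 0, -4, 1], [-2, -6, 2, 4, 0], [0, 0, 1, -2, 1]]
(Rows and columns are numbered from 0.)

r2 → r2 + 2·r1
r2 → 1/2·r2
r3 → r3 − r2

1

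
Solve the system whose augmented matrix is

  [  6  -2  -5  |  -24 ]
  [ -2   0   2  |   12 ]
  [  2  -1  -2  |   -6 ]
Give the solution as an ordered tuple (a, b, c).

(-6, -6, 0)

R1 := 1/6·R1
R2 := R2 + 2·R1
R3 := R3 − 2·R1
R2 := -3/2·R2
R3 := R3 + 1/3·R2
R3 := -2·R3
R2 := R2 + 1/2·R3
R1 := R1 + 5/6·R3
R1 := R1 + 1/3·R2
Reading off the last column: a = -6, b = -6, c = 0.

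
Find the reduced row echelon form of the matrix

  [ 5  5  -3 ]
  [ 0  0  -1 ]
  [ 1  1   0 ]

[[1, 1, 0], [0, 0, 1], [0, 0, 0]]

R1 ← 1/5·R1
  [ 1  1  -3/5 ]
  [ 0  0    -1 ]
  [ 1  1     0 ]
R3 ← R3 − R1
  [ 1  1  -3/5 ]
  [ 0  0    -1 ]
  [ 0  0   3/5 ]
R2 ← -1·R2
  [ 1  1  -3/5 ]
  [ 0  0     1 ]
  [ 0  0   3/5 ]
R3 ← R3 − 3/5·R2
  [ 1  1  -3/5 ]
  [ 0  0     1 ]
  [ 0  0     0 ]
R1 ← R1 + 3/5·R2
  [ 1  1  0 ]
  [ 0  0  1 ]
  [ 0  0  0 ]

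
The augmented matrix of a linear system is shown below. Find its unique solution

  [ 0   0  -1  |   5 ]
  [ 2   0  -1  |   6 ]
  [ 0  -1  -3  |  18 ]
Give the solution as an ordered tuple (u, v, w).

(1/2, -3, -5)

R1 <-> R2
  [ 2   0  -1  |   6 ]
  [ 0   0  -1  |   5 ]
  [ 0  -1  -3  |  18 ]
R1 := 1/2·R1
  [ 1   0  -1/2  |   3 ]
  [ 0   0    -1  |   5 ]
  [ 0  -1    -3  |  18 ]
R2 <-> R3
  [ 1   0  -1/2  |   3 ]
  [ 0  -1    -3  |  18 ]
  [ 0   0    -1  |   5 ]
R2 := -1·R2
  [ 1  0  -1/2  |    3 ]
  [ 0  1     3  |  -18 ]
  [ 0  0    -1  |    5 ]
R3 := -1·R3
  [ 1  0  -1/2  |    3 ]
  [ 0  1     3  |  -18 ]
  [ 0  0     1  |   -5 ]
R2 := R2 − 3·R3
  [ 1  0  -1/2  |   3 ]
  [ 0  1     0  |  -3 ]
  [ 0  0     1  |  -5 ]
R1 := R1 + 1/2·R3
  [ 1  0  0  |  1/2 ]
  [ 0  1  0  |   -3 ]
  [ 0  0  1  |   -5 ]
Reading off the last column: u = 1/2, v = -3, w = -5.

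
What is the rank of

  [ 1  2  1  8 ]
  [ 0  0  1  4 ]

R1 → R1 − R2
The reduced form has 2 nonzero rows.

rank = 2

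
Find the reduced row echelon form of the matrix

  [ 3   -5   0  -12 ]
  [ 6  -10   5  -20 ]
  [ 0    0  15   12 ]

ρ1 := 1/3·ρ1
  [ 1  -5/3   0   -4 ]
  [ 6   -10   5  -20 ]
  [ 0     0  15   12 ]
ρ2 := ρ2 − 6·ρ1
  [ 1  -5/3   0  -4 ]
  [ 0     0   5   4 ]
  [ 0     0  15  12 ]
ρ2 := 1/5·ρ2
  [ 1  -5/3   0   -4 ]
  [ 0     0   1  4/5 ]
  [ 0     0  15   12 ]
ρ3 := ρ3 − 15·ρ2
  [ 1  -5/3  0   -4 ]
  [ 0     0  1  4/5 ]
  [ 0     0  0    0 ]

[[1, -5/3, 0, -4], [0, 0, 1, 4/5], [0, 0, 0, 0]]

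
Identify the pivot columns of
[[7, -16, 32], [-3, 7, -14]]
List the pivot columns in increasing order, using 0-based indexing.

0, 1

r1 ← 1/7·r1
  [  1  -16/7  32/7 ]
  [ -3      7   -14 ]
r2 ← r2 + 3·r1
  [ 1  -16/7  32/7 ]
  [ 0    1/7  -2/7 ]
r2 ← 7·r2
  [ 1  -16/7  32/7 ]
  [ 0      1    -2 ]
r1 ← r1 + 16/7·r2
  [ 1  0   0 ]
  [ 0  1  -2 ]
Pivot columns are the columns containing a leading 1.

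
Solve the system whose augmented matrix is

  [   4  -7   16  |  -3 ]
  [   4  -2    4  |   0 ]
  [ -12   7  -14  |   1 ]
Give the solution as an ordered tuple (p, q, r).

(1/2, 3, 1)

ρ1 -> 1/4·ρ1
  [   1  -7/4    4  |  -3/4 ]
  [   4    -2    4  |     0 ]
  [ -12     7  -14  |     1 ]
ρ2 -> ρ2 − 4·ρ1
  [   1  -7/4    4  |  -3/4 ]
  [   0     5  -12  |     3 ]
  [ -12     7  -14  |     1 ]
ρ3 -> ρ3 + 12·ρ1
  [ 1  -7/4    4  |  -3/4 ]
  [ 0     5  -12  |     3 ]
  [ 0   -14   34  |    -8 ]
ρ2 -> 1/5·ρ2
  [ 1  -7/4      4  |  -3/4 ]
  [ 0     1  -12/5  |   3/5 ]
  [ 0   -14     34  |    -8 ]
ρ3 -> ρ3 + 14·ρ2
  [ 1  -7/4      4  |  -3/4 ]
  [ 0     1  -12/5  |   3/5 ]
  [ 0     0    2/5  |   2/5 ]
ρ3 -> 5/2·ρ3
  [ 1  -7/4      4  |  -3/4 ]
  [ 0     1  -12/5  |   3/5 ]
  [ 0     0      1  |     1 ]
ρ2 -> ρ2 + 12/5·ρ3
  [ 1  -7/4  4  |  -3/4 ]
  [ 0     1  0  |     3 ]
  [ 0     0  1  |     1 ]
ρ1 -> ρ1 − 4·ρ3
  [ 1  -7/4  0  |  -19/4 ]
  [ 0     1  0  |      3 ]
  [ 0     0  1  |      1 ]
ρ1 -> ρ1 + 7/4·ρ2
  [ 1  0  0  |  1/2 ]
  [ 0  1  0  |    3 ]
  [ 0  0  1  |    1 ]
Reading off the last column: p = 1/2, q = 3, r = 1.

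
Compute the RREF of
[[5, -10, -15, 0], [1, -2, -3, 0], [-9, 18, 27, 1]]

Multiply ρ1 by 1/5.
Subtract ρ1 from ρ2.
Add 9 times ρ1 to ρ3.
Swap ρ2 and ρ3.

[[1, -2, -3, 0], [0, 0, 0, 1], [0, 0, 0, 0]]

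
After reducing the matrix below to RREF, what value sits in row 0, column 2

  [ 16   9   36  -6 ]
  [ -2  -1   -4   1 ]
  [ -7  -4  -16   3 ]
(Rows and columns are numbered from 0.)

0

r1 := 1/16·r1
  [  1  9/16  9/4  -3/8 ]
  [ -2    -1   -4     1 ]
  [ -7    -4  -16     3 ]
r2 := r2 + 2·r1
  [  1  9/16  9/4  -3/8 ]
  [  0   1/8  1/2   1/4 ]
  [ -7    -4  -16     3 ]
r3 := r3 + 7·r1
  [ 1   9/16   9/4  -3/8 ]
  [ 0    1/8   1/2   1/4 ]
  [ 0  -1/16  -1/4   3/8 ]
r2 := 8·r2
  [ 1   9/16   9/4  -3/8 ]
  [ 0      1     4     2 ]
  [ 0  -1/16  -1/4   3/8 ]
r3 := r3 + 1/16·r2
  [ 1  9/16  9/4  -3/8 ]
  [ 0     1    4     2 ]
  [ 0     0    0   1/2 ]
r3 := 2·r3
  [ 1  9/16  9/4  -3/8 ]
  [ 0     1    4     2 ]
  [ 0     0    0     1 ]
r2 := r2 − 2·r3
  [ 1  9/16  9/4  -3/8 ]
  [ 0     1    4     0 ]
  [ 0     0    0     1 ]
r1 := r1 + 3/8·r3
  [ 1  9/16  9/4  0 ]
  [ 0     1    4  0 ]
  [ 0     0    0  1 ]
r1 := r1 − 9/16·r2
  [ 1  0  0  0 ]
  [ 0  1  4  0 ]
  [ 0  0  0  1 ]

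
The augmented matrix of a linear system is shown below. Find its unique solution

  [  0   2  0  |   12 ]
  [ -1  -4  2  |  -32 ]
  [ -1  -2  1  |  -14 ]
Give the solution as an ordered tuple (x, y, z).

(-4, 6, -6)

ρ1 ↔ ρ2
  [ -1  -4  2  |  -32 ]
  [  0   2  0  |   12 ]
  [ -1  -2  1  |  -14 ]
ρ1 ← -1·ρ1
  [  1   4  -2  |   32 ]
  [  0   2   0  |   12 ]
  [ -1  -2   1  |  -14 ]
ρ3 ← ρ3 + ρ1
  [ 1  4  -2  |  32 ]
  [ 0  2   0  |  12 ]
  [ 0  2  -1  |  18 ]
ρ2 ← 1/2·ρ2
  [ 1  4  -2  |  32 ]
  [ 0  1   0  |   6 ]
  [ 0  2  -1  |  18 ]
ρ3 ← ρ3 − 2·ρ2
  [ 1  4  -2  |  32 ]
  [ 0  1   0  |   6 ]
  [ 0  0  -1  |   6 ]
ρ3 ← -1·ρ3
  [ 1  4  -2  |  32 ]
  [ 0  1   0  |   6 ]
  [ 0  0   1  |  -6 ]
ρ1 ← ρ1 + 2·ρ3
  [ 1  4  0  |  20 ]
  [ 0  1  0  |   6 ]
  [ 0  0  1  |  -6 ]
ρ1 ← ρ1 − 4·ρ2
  [ 1  0  0  |  -4 ]
  [ 0  1  0  |   6 ]
  [ 0  0  1  |  -6 ]
Reading off the last column: x = -4, y = 6, z = -6.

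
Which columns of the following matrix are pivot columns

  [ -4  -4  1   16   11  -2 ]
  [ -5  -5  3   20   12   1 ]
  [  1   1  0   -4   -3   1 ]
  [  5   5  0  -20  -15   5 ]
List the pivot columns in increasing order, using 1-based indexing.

R1 -> -1/4·R1
  [  1   1  -1/4   -4  -11/4  1/2 ]
  [ -5  -5     3   20     12    1 ]
  [  1   1     0   -4     -3    1 ]
  [  5   5     0  -20    -15    5 ]
R2 -> R2 + 5·R1
  [ 1  1  -1/4   -4  -11/4  1/2 ]
  [ 0  0   7/4    0   -7/4  7/2 ]
  [ 1  1     0   -4     -3    1 ]
  [ 5  5     0  -20    -15    5 ]
R3 -> R3 − R1
  [ 1  1  -1/4   -4  -11/4  1/2 ]
  [ 0  0   7/4    0   -7/4  7/2 ]
  [ 0  0   1/4    0   -1/4  1/2 ]
  [ 5  5     0  -20    -15    5 ]
R4 -> R4 − 5·R1
  [ 1  1  -1/4  -4  -11/4  1/2 ]
  [ 0  0   7/4   0   -7/4  7/2 ]
  [ 0  0   1/4   0   -1/4  1/2 ]
  [ 0  0   5/4   0   -5/4  5/2 ]
R2 -> 4/7·R2
  [ 1  1  -1/4  -4  -11/4  1/2 ]
  [ 0  0     1   0     -1    2 ]
  [ 0  0   1/4   0   -1/4  1/2 ]
  [ 0  0   5/4   0   -5/4  5/2 ]
R3 -> R3 − 1/4·R2
  [ 1  1  -1/4  -4  -11/4  1/2 ]
  [ 0  0     1   0     -1    2 ]
  [ 0  0     0   0      0    0 ]
  [ 0  0   5/4   0   -5/4  5/2 ]
R4 -> R4 − 5/4·R2
  [ 1  1  -1/4  -4  -11/4  1/2 ]
  [ 0  0     1   0     -1    2 ]
  [ 0  0     0   0      0    0 ]
  [ 0  0     0   0      0    0 ]
R1 -> R1 + 1/4·R2
  [ 1  1  0  -4  -3  1 ]
  [ 0  0  1   0  -1  2 ]
  [ 0  0  0   0   0  0 ]
  [ 0  0  0   0   0  0 ]
Pivot columns are the columns containing a leading 1.

1, 3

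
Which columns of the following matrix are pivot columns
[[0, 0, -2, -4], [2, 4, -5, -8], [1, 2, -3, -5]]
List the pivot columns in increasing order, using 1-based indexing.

Swap R1 and R2.
  [ 2  4  -5  -8 ]
  [ 0  0  -2  -4 ]
  [ 1  2  -3  -5 ]
Multiply R1 by 1/2.
  [ 1  2  -5/2  -4 ]
  [ 0  0    -2  -4 ]
  [ 1  2    -3  -5 ]
Subtract R1 from R3.
  [ 1  2  -5/2  -4 ]
  [ 0  0    -2  -4 ]
  [ 0  0  -1/2  -1 ]
Multiply R2 by -1/2.
  [ 1  2  -5/2  -4 ]
  [ 0  0     1   2 ]
  [ 0  0  -1/2  -1 ]
Add 1/2 times R2 to R3.
  [ 1  2  -5/2  -4 ]
  [ 0  0     1   2 ]
  [ 0  0     0   0 ]
Add 5/2 times R2 to R1.
  [ 1  2  0  1 ]
  [ 0  0  1  2 ]
  [ 0  0  0  0 ]
Pivot columns are the columns containing a leading 1.

1, 3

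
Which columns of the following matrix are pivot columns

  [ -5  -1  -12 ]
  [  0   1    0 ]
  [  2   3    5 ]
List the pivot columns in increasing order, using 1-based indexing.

ρ1 -> -1/5·ρ1
  [ 1  1/5  12/5 ]
  [ 0    1     0 ]
  [ 2    3     5 ]
ρ3 -> ρ3 − 2·ρ1
  [ 1   1/5  12/5 ]
  [ 0     1     0 ]
  [ 0  13/5   1/5 ]
ρ3 -> ρ3 − 13/5·ρ2
  [ 1  1/5  12/5 ]
  [ 0    1     0 ]
  [ 0    0   1/5 ]
ρ3 -> 5·ρ3
  [ 1  1/5  12/5 ]
  [ 0    1     0 ]
  [ 0    0     1 ]
ρ1 -> ρ1 − 12/5·ρ3
  [ 1  1/5  0 ]
  [ 0    1  0 ]
  [ 0    0  1 ]
ρ1 -> ρ1 − 1/5·ρ2
  [ 1  0  0 ]
  [ 0  1  0 ]
  [ 0  0  1 ]
Pivot columns are the columns containing a leading 1.

1, 2, 3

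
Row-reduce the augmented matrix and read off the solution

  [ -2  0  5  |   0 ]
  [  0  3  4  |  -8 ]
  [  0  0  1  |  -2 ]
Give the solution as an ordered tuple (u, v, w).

ρ1 := -1/2·ρ1
  [ 1  0  -5/2  |   0 ]
  [ 0  3     4  |  -8 ]
  [ 0  0     1  |  -2 ]
ρ2 := 1/3·ρ2
  [ 1  0  -5/2  |     0 ]
  [ 0  1   4/3  |  -8/3 ]
  [ 0  0     1  |    -2 ]
ρ2 := ρ2 − 4/3·ρ3
  [ 1  0  -5/2  |   0 ]
  [ 0  1     0  |   0 ]
  [ 0  0     1  |  -2 ]
ρ1 := ρ1 + 5/2·ρ3
  [ 1  0  0  |  -5 ]
  [ 0  1  0  |   0 ]
  [ 0  0  1  |  -2 ]
Reading off the last column: u = -5, v = 0, w = -2.

(-5, 0, -2)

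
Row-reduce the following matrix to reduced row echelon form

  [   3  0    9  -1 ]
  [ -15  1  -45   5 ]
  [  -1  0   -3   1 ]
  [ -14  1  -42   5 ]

[[1, 0, 3, 0], [0, 1, 0, 0], [0, 0, 0, 1], [0, 0, 0, 0]]

R1 := 1/3·R1
  [   1  0    3  -1/3 ]
  [ -15  1  -45     5 ]
  [  -1  0   -3     1 ]
  [ -14  1  -42     5 ]
R2 := R2 + 15·R1
  [   1  0    3  -1/3 ]
  [   0  1    0     0 ]
  [  -1  0   -3     1 ]
  [ -14  1  -42     5 ]
R3 := R3 + R1
  [   1  0    3  -1/3 ]
  [   0  1    0     0 ]
  [   0  0    0   2/3 ]
  [ -14  1  -42     5 ]
R4 := R4 + 14·R1
  [ 1  0  3  -1/3 ]
  [ 0  1  0     0 ]
  [ 0  0  0   2/3 ]
  [ 0  1  0   1/3 ]
R4 := R4 − R2
  [ 1  0  3  -1/3 ]
  [ 0  1  0     0 ]
  [ 0  0  0   2/3 ]
  [ 0  0  0   1/3 ]
R3 := 3/2·R3
  [ 1  0  3  -1/3 ]
  [ 0  1  0     0 ]
  [ 0  0  0     1 ]
  [ 0  0  0   1/3 ]
R4 := R4 − 1/3·R3
  [ 1  0  3  -1/3 ]
  [ 0  1  0     0 ]
  [ 0  0  0     1 ]
  [ 0  0  0     0 ]
R1 := R1 + 1/3·R3
  [ 1  0  3  0 ]
  [ 0  1  0  0 ]
  [ 0  0  0  1 ]
  [ 0  0  0  0 ]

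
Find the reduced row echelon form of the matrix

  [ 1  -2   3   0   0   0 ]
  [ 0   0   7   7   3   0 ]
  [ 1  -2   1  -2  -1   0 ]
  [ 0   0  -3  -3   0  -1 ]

R3 -> R3 − R1
R2 -> 1/7·R2
R3 -> R3 + 2·R2
R4 -> R4 + 3·R2
R3 -> -7·R3
R4 -> R4 − 9/7·R3
R4 -> -1·R4
R2 -> R2 − 3/7·R3
R1 -> R1 − 3·R2

[[1, -2, 0, -3, 0, 0], [0, 0, 1, 1, 0, 0], [0, 0, 0, 0, 1, 0], [0, 0, 0, 0, 0, 1]]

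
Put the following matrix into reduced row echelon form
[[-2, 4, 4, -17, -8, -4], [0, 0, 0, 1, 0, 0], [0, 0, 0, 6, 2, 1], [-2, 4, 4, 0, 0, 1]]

[[1, -2, -2, 0, 0, 0], [0, 0, 0, 1, 0, 0], [0, 0, 0, 0, 1, 0], [0, 0, 0, 0, 0, 1]]

R1 -> -1/2·R1
  [  1  -2  -2  17/2  4  2 ]
  [  0   0   0     1  0  0 ]
  [  0   0   0     6  2  1 ]
  [ -2   4   4     0  0  1 ]
R4 -> R4 + 2·R1
  [ 1  -2  -2  17/2  4  2 ]
  [ 0   0   0     1  0  0 ]
  [ 0   0   0     6  2  1 ]
  [ 0   0   0    17  8  5 ]
R3 -> R3 − 6·R2
  [ 1  -2  -2  17/2  4  2 ]
  [ 0   0   0     1  0  0 ]
  [ 0   0   0     0  2  1 ]
  [ 0   0   0    17  8  5 ]
R4 -> R4 − 17·R2
  [ 1  -2  -2  17/2  4  2 ]
  [ 0   0   0     1  0  0 ]
  [ 0   0   0     0  2  1 ]
  [ 0   0   0     0  8  5 ]
R3 -> 1/2·R3
  [ 1  -2  -2  17/2  4    2 ]
  [ 0   0   0     1  0    0 ]
  [ 0   0   0     0  1  1/2 ]
  [ 0   0   0     0  8    5 ]
R4 -> R4 − 8·R3
  [ 1  -2  -2  17/2  4    2 ]
  [ 0   0   0     1  0    0 ]
  [ 0   0   0     0  1  1/2 ]
  [ 0   0   0     0  0    1 ]
R3 -> R3 − 1/2·R4
  [ 1  -2  -2  17/2  4  2 ]
  [ 0   0   0     1  0  0 ]
  [ 0   0   0     0  1  0 ]
  [ 0   0   0     0  0  1 ]
R1 -> R1 − 2·R4
  [ 1  -2  -2  17/2  4  0 ]
  [ 0   0   0     1  0  0 ]
  [ 0   0   0     0  1  0 ]
  [ 0   0   0     0  0  1 ]
R1 -> R1 − 4·R3
  [ 1  -2  -2  17/2  0  0 ]
  [ 0   0   0     1  0  0 ]
  [ 0   0   0     0  1  0 ]
  [ 0   0   0     0  0  1 ]
R1 -> R1 − 17/2·R2
  [ 1  -2  -2  0  0  0 ]
  [ 0   0   0  1  0  0 ]
  [ 0   0   0  0  1  0 ]
  [ 0   0   0  0  0  1 ]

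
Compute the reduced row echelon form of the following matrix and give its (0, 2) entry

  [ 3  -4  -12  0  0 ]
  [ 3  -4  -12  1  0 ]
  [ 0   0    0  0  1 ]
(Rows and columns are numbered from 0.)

Multiply R1 by 1/3.
  [ 1  -4/3   -4  0  0 ]
  [ 3    -4  -12  1  0 ]
  [ 0     0    0  0  1 ]
Subtract 3 times R1 from R2.
  [ 1  -4/3  -4  0  0 ]
  [ 0     0   0  1  0 ]
  [ 0     0   0  0  1 ]

-4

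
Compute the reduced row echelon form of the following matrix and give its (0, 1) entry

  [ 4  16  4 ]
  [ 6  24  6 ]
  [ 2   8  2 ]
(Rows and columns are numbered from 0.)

4

R1 ← 1/4·R1
  [ 1   4  1 ]
  [ 6  24  6 ]
  [ 2   8  2 ]
R2 ← R2 − 6·R1
  [ 1  4  1 ]
  [ 0  0  0 ]
  [ 2  8  2 ]
R3 ← R3 − 2·R1
  [ 1  4  1 ]
  [ 0  0  0 ]
  [ 0  0  0 ]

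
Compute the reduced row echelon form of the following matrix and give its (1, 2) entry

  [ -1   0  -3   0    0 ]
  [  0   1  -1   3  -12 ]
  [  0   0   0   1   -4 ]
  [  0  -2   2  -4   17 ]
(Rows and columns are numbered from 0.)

R1 -> -1·R1
  [ 1   0   3   0    0 ]
  [ 0   1  -1   3  -12 ]
  [ 0   0   0   1   -4 ]
  [ 0  -2   2  -4   17 ]
R4 -> R4 + 2·R2
  [ 1  0   3  0    0 ]
  [ 0  1  -1  3  -12 ]
  [ 0  0   0  1   -4 ]
  [ 0  0   0  2   -7 ]
R4 -> R4 − 2·R3
  [ 1  0   3  0    0 ]
  [ 0  1  -1  3  -12 ]
  [ 0  0   0  1   -4 ]
  [ 0  0   0  0    1 ]
R3 -> R3 + 4·R4
  [ 1  0   3  0    0 ]
  [ 0  1  -1  3  -12 ]
  [ 0  0   0  1    0 ]
  [ 0  0   0  0    1 ]
R2 -> R2 + 12·R4
  [ 1  0   3  0  0 ]
  [ 0  1  -1  3  0 ]
  [ 0  0   0  1  0 ]
  [ 0  0   0  0  1 ]
R2 -> R2 − 3·R3
  [ 1  0   3  0  0 ]
  [ 0  1  -1  0  0 ]
  [ 0  0   0  1  0 ]
  [ 0  0   0  0  1 ]

-1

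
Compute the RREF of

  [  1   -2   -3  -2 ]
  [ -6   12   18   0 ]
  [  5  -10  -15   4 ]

R2 ← R2 + 6·R1
  [ 1   -2   -3   -2 ]
  [ 0    0    0  -12 ]
  [ 5  -10  -15    4 ]
R3 ← R3 − 5·R1
  [ 1  -2  -3   -2 ]
  [ 0   0   0  -12 ]
  [ 0   0   0   14 ]
R2 ← -1/12·R2
  [ 1  -2  -3  -2 ]
  [ 0   0   0   1 ]
  [ 0   0   0  14 ]
R3 ← R3 − 14·R2
  [ 1  -2  -3  -2 ]
  [ 0   0   0   1 ]
  [ 0   0   0   0 ]
R1 ← R1 + 2·R2
  [ 1  -2  -3  0 ]
  [ 0   0   0  1 ]
  [ 0   0   0  0 ]

[[1, -2, -3, 0], [0, 0, 0, 1], [0, 0, 0, 0]]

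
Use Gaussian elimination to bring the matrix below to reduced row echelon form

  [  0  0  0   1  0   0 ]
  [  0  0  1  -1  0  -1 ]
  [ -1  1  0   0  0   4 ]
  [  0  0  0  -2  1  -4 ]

[[1, -1, 0, 0, 0, -4], [0, 0, 1, 0, 0, -1], [0, 0, 0, 1, 0, 0], [0, 0, 0, 0, 1, -4]]

R1 <-> R3
  [ -1  1  0   0  0   4 ]
  [  0  0  1  -1  0  -1 ]
  [  0  0  0   1  0   0 ]
  [  0  0  0  -2  1  -4 ]
R1 -> -1·R1
  [ 1  -1  0   0  0  -4 ]
  [ 0   0  1  -1  0  -1 ]
  [ 0   0  0   1  0   0 ]
  [ 0   0  0  -2  1  -4 ]
R4 -> R4 + 2·R3
  [ 1  -1  0   0  0  -4 ]
  [ 0   0  1  -1  0  -1 ]
  [ 0   0  0   1  0   0 ]
  [ 0   0  0   0  1  -4 ]
R2 -> R2 + R3
  [ 1  -1  0  0  0  -4 ]
  [ 0   0  1  0  0  -1 ]
  [ 0   0  0  1  0   0 ]
  [ 0   0  0  0  1  -4 ]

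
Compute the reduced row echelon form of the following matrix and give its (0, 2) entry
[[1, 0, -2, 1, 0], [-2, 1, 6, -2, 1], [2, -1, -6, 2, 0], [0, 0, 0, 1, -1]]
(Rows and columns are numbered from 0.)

r2 → r2 + 2·r1
  [ 1   0  -2  1   0 ]
  [ 0   1   2  0   1 ]
  [ 2  -1  -6  2   0 ]
  [ 0   0   0  1  -1 ]
r3 → r3 − 2·r1
  [ 1   0  -2  1   0 ]
  [ 0   1   2  0   1 ]
  [ 0  -1  -2  0   0 ]
  [ 0   0   0  1  -1 ]
r3 → r3 + r2
  [ 1  0  -2  1   0 ]
  [ 0  1   2  0   1 ]
  [ 0  0   0  0   1 ]
  [ 0  0   0  1  -1 ]
r3 <-> r4
  [ 1  0  -2  1   0 ]
  [ 0  1   2  0   1 ]
  [ 0  0   0  1  -1 ]
  [ 0  0   0  0   1 ]
r3 → r3 + r4
  [ 1  0  -2  1  0 ]
  [ 0  1   2  0  1 ]
  [ 0  0   0  1  0 ]
  [ 0  0   0  0  1 ]
r2 → r2 − r4
  [ 1  0  -2  1  0 ]
  [ 0  1   2  0  0 ]
  [ 0  0   0  1  0 ]
  [ 0  0   0  0  1 ]
r1 → r1 − r3
  [ 1  0  -2  0  0 ]
  [ 0  1   2  0  0 ]
  [ 0  0   0  1  0 ]
  [ 0  0   0  0  1 ]

-2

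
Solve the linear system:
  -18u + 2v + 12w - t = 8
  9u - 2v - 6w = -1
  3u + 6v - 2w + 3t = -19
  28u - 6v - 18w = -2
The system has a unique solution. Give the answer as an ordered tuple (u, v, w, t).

(1, -1, 2, -4)

Form the augmented matrix and row-reduce:
  [ -18   2   12  -1  |    8 ]
  [   9  -2   -6   0  |   -1 ]
  [   3   6   -2   3  |  -19 ]
  [  28  -6  -18   0  |   -2 ]
Multiply r1 by -1/18.
  [  1  -1/9  -2/3  1/18  |  -4/9 ]
  [  9    -2    -6     0  |    -1 ]
  [  3     6    -2     3  |   -19 ]
  [ 28    -6   -18     0  |    -2 ]
Subtract 9 times r1 from r2.
  [  1  -1/9  -2/3  1/18  |  -4/9 ]
  [  0    -1     0  -1/2  |     3 ]
  [  3     6    -2     3  |   -19 ]
  [ 28    -6   -18     0  |    -2 ]
Subtract 3 times r1 from r3.
  [  1  -1/9  -2/3  1/18  |   -4/9 ]
  [  0    -1     0  -1/2  |      3 ]
  [  0  19/3     0  17/6  |  -53/3 ]
  [ 28    -6   -18     0  |     -2 ]
Subtract 28 times r1 from r4.
  [ 1   -1/9  -2/3   1/18  |   -4/9 ]
  [ 0     -1     0   -1/2  |      3 ]
  [ 0   19/3     0   17/6  |  -53/3 ]
  [ 0  -26/9   2/3  -14/9  |   94/9 ]
Multiply r2 by -1.
  [ 1   -1/9  -2/3   1/18  |   -4/9 ]
  [ 0      1     0    1/2  |     -3 ]
  [ 0   19/3     0   17/6  |  -53/3 ]
  [ 0  -26/9   2/3  -14/9  |   94/9 ]
Subtract 19/3 times r2 from r3.
  [ 1   -1/9  -2/3   1/18  |  -4/9 ]
  [ 0      1     0    1/2  |    -3 ]
  [ 0      0     0   -1/3  |   4/3 ]
  [ 0  -26/9   2/3  -14/9  |  94/9 ]
Add 26/9 times r2 to r4.
  [ 1  -1/9  -2/3  1/18  |  -4/9 ]
  [ 0     1     0   1/2  |    -3 ]
  [ 0     0     0  -1/3  |   4/3 ]
  [ 0     0   2/3  -1/9  |  16/9 ]
Swap r3 and r4.
  [ 1  -1/9  -2/3  1/18  |  -4/9 ]
  [ 0     1     0   1/2  |    -3 ]
  [ 0     0   2/3  -1/9  |  16/9 ]
  [ 0     0     0  -1/3  |   4/3 ]
Multiply r3 by 3/2.
  [ 1  -1/9  -2/3  1/18  |  -4/9 ]
  [ 0     1     0   1/2  |    -3 ]
  [ 0     0     1  -1/6  |   8/3 ]
  [ 0     0     0  -1/3  |   4/3 ]
Multiply r4 by -3.
  [ 1  -1/9  -2/3  1/18  |  -4/9 ]
  [ 0     1     0   1/2  |    -3 ]
  [ 0     0     1  -1/6  |   8/3 ]
  [ 0     0     0     1  |    -4 ]
Add 1/6 times r4 to r3.
  [ 1  -1/9  -2/3  1/18  |  -4/9 ]
  [ 0     1     0   1/2  |    -3 ]
  [ 0     0     1     0  |     2 ]
  [ 0     0     0     1  |    -4 ]
Subtract 1/2 times r4 from r2.
  [ 1  -1/9  -2/3  1/18  |  -4/9 ]
  [ 0     1     0     0  |    -1 ]
  [ 0     0     1     0  |     2 ]
  [ 0     0     0     1  |    -4 ]
Subtract 1/18 times r4 from r1.
  [ 1  -1/9  -2/3  0  |  -2/9 ]
  [ 0     1     0  0  |    -1 ]
  [ 0     0     1  0  |     2 ]
  [ 0     0     0  1  |    -4 ]
Add 2/3 times r3 to r1.
  [ 1  -1/9  0  0  |  10/9 ]
  [ 0     1  0  0  |    -1 ]
  [ 0     0  1  0  |     2 ]
  [ 0     0  0  1  |    -4 ]
Add 1/9 times r2 to r1.
  [ 1  0  0  0  |   1 ]
  [ 0  1  0  0  |  -1 ]
  [ 0  0  1  0  |   2 ]
  [ 0  0  0  1  |  -4 ]
Reading off the last column: u = 1, v = -1, w = 2, t = -4.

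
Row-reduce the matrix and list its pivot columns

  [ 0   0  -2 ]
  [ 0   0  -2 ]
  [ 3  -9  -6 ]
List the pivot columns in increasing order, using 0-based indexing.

ρ1 ↔ ρ3
ρ1 -> 1/3·ρ1
ρ2 -> -1/2·ρ2
ρ3 -> ρ3 + 2·ρ2
ρ1 -> ρ1 + 2·ρ2
Pivot columns are the columns containing a leading 1.

0, 2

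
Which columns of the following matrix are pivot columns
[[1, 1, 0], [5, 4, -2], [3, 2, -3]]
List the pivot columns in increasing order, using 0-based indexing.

r2 ← r2 − 5·r1
  [ 1   1   0 ]
  [ 0  -1  -2 ]
  [ 3   2  -3 ]
r3 ← r3 − 3·r1
  [ 1   1   0 ]
  [ 0  -1  -2 ]
  [ 0  -1  -3 ]
r2 ← -1·r2
  [ 1   1   0 ]
  [ 0   1   2 ]
  [ 0  -1  -3 ]
r3 ← r3 + r2
  [ 1  1   0 ]
  [ 0  1   2 ]
  [ 0  0  -1 ]
r3 ← -1·r3
  [ 1  1  0 ]
  [ 0  1  2 ]
  [ 0  0  1 ]
r2 ← r2 − 2·r3
  [ 1  1  0 ]
  [ 0  1  0 ]
  [ 0  0  1 ]
r1 ← r1 − r2
  [ 1  0  0 ]
  [ 0  1  0 ]
  [ 0  0  1 ]
Pivot columns are the columns containing a leading 1.

0, 1, 2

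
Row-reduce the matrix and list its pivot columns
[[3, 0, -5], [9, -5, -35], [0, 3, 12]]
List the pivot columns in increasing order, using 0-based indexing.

0, 1

R1 → 1/3·R1
  [ 1   0  -5/3 ]
  [ 9  -5   -35 ]
  [ 0   3    12 ]
R2 → R2 − 9·R1
  [ 1   0  -5/3 ]
  [ 0  -5   -20 ]
  [ 0   3    12 ]
R2 → -1/5·R2
  [ 1  0  -5/3 ]
  [ 0  1     4 ]
  [ 0  3    12 ]
R3 → R3 − 3·R2
  [ 1  0  -5/3 ]
  [ 0  1     4 ]
  [ 0  0     0 ]
Pivot columns are the columns containing a leading 1.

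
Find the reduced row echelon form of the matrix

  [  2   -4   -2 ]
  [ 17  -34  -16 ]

R1 := 1/2·R1
  [  1   -2   -1 ]
  [ 17  -34  -16 ]
R2 := R2 − 17·R1
  [ 1  -2  -1 ]
  [ 0   0   1 ]
R1 := R1 + R2
  [ 1  -2  0 ]
  [ 0   0  1 ]

[[1, -2, 0], [0, 0, 1]]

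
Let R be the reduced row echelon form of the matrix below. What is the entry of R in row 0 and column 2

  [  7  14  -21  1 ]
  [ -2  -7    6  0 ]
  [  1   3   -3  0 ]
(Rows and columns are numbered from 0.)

ρ1 := 1/7·ρ1
  [  1   2  -3  1/7 ]
  [ -2  -7   6    0 ]
  [  1   3  -3    0 ]
ρ2 := ρ2 + 2·ρ1
  [ 1   2  -3  1/7 ]
  [ 0  -3   0  2/7 ]
  [ 1   3  -3    0 ]
ρ3 := ρ3 − ρ1
  [ 1   2  -3   1/7 ]
  [ 0  -3   0   2/7 ]
  [ 0   1   0  -1/7 ]
ρ2 := -1/3·ρ2
  [ 1  2  -3    1/7 ]
  [ 0  1   0  -2/21 ]
  [ 0  1   0   -1/7 ]
ρ3 := ρ3 − ρ2
  [ 1  2  -3    1/7 ]
  [ 0  1   0  -2/21 ]
  [ 0  0   0  -1/21 ]
ρ3 := -21·ρ3
  [ 1  2  -3    1/7 ]
  [ 0  1   0  -2/21 ]
  [ 0  0   0      1 ]
ρ2 := ρ2 + 2/21·ρ3
  [ 1  2  -3  1/7 ]
  [ 0  1   0    0 ]
  [ 0  0   0    1 ]
ρ1 := ρ1 − 1/7·ρ3
  [ 1  2  -3  0 ]
  [ 0  1   0  0 ]
  [ 0  0   0  1 ]
ρ1 := ρ1 − 2·ρ2
  [ 1  0  -3  0 ]
  [ 0  1   0  0 ]
  [ 0  0   0  1 ]

-3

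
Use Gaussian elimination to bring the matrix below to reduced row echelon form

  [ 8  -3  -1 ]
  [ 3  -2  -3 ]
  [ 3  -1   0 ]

[[1, 0, 1], [0, 1, 3], [0, 0, 0]]

R1 → 1/8·R1
  [ 1  -3/8  -1/8 ]
  [ 3    -2    -3 ]
  [ 3    -1     0 ]
R2 → R2 − 3·R1
  [ 1  -3/8   -1/8 ]
  [ 0  -7/8  -21/8 ]
  [ 3    -1      0 ]
R3 → R3 − 3·R1
  [ 1  -3/8   -1/8 ]
  [ 0  -7/8  -21/8 ]
  [ 0   1/8    3/8 ]
R2 → -8/7·R2
  [ 1  -3/8  -1/8 ]
  [ 0     1     3 ]
  [ 0   1/8   3/8 ]
R3 → R3 − 1/8·R2
  [ 1  -3/8  -1/8 ]
  [ 0     1     3 ]
  [ 0     0     0 ]
R1 → R1 + 3/8·R2
  [ 1  0  1 ]
  [ 0  1  3 ]
  [ 0  0  0 ]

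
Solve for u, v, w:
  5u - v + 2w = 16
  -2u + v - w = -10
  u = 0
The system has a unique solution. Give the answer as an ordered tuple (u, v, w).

Form the augmented matrix and row-reduce:
  [  5  -1   2  |   16 ]
  [ -2   1  -1  |  -10 ]
  [  1   0   0  |    0 ]
ρ1 → 1/5·ρ1
  [  1  -1/5  2/5  |  16/5 ]
  [ -2     1   -1  |   -10 ]
  [  1     0    0  |     0 ]
ρ2 → ρ2 + 2·ρ1
  [ 1  -1/5   2/5  |   16/5 ]
  [ 0   3/5  -1/5  |  -18/5 ]
  [ 1     0     0  |      0 ]
ρ3 → ρ3 − ρ1
  [ 1  -1/5   2/5  |   16/5 ]
  [ 0   3/5  -1/5  |  -18/5 ]
  [ 0   1/5  -2/5  |  -16/5 ]
ρ2 → 5/3·ρ2
  [ 1  -1/5   2/5  |   16/5 ]
  [ 0     1  -1/3  |     -6 ]
  [ 0   1/5  -2/5  |  -16/5 ]
ρ3 → ρ3 − 1/5·ρ2
  [ 1  -1/5   2/5  |  16/5 ]
  [ 0     1  -1/3  |    -6 ]
  [ 0     0  -1/3  |    -2 ]
ρ3 → -3·ρ3
  [ 1  -1/5   2/5  |  16/5 ]
  [ 0     1  -1/3  |    -6 ]
  [ 0     0     1  |     6 ]
ρ2 → ρ2 + 1/3·ρ3
  [ 1  -1/5  2/5  |  16/5 ]
  [ 0     1    0  |    -4 ]
  [ 0     0    1  |     6 ]
ρ1 → ρ1 − 2/5·ρ3
  [ 1  -1/5  0  |  4/5 ]
  [ 0     1  0  |   -4 ]
  [ 0     0  1  |    6 ]
ρ1 → ρ1 + 1/5·ρ2
  [ 1  0  0  |   0 ]
  [ 0  1  0  |  -4 ]
  [ 0  0  1  |   6 ]
Reading off the last column: u = 0, v = -4, w = 6.

(0, -4, 6)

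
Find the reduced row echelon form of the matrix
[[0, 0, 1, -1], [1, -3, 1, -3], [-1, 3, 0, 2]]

[[1, -3, 0, -2], [0, 0, 1, -1], [0, 0, 0, 0]]

ρ1 <-> ρ2
  [  1  -3  1  -3 ]
  [  0   0  1  -1 ]
  [ -1   3  0   2 ]
ρ3 ← ρ3 + ρ1
  [ 1  -3  1  -3 ]
  [ 0   0  1  -1 ]
  [ 0   0  1  -1 ]
ρ3 ← ρ3 − ρ2
  [ 1  -3  1  -3 ]
  [ 0   0  1  -1 ]
  [ 0   0  0   0 ]
ρ1 ← ρ1 − ρ2
  [ 1  -3  0  -2 ]
  [ 0   0  1  -1 ]
  [ 0   0  0   0 ]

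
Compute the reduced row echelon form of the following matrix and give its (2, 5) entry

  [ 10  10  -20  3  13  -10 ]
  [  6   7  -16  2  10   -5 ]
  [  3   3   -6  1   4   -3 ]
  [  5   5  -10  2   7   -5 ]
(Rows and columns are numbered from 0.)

ρ1 -> 1/10·ρ1
  [ 1  1   -2  3/10  13/10  -1 ]
  [ 6  7  -16     2     10  -5 ]
  [ 3  3   -6     1      4  -3 ]
  [ 5  5  -10     2      7  -5 ]
ρ2 -> ρ2 − 6·ρ1
  [ 1  1   -2  3/10  13/10  -1 ]
  [ 0  1   -4   1/5   11/5   1 ]
  [ 3  3   -6     1      4  -3 ]
  [ 5  5  -10     2      7  -5 ]
ρ3 -> ρ3 − 3·ρ1
  [ 1  1   -2  3/10  13/10  -1 ]
  [ 0  1   -4   1/5   11/5   1 ]
  [ 0  0    0  1/10   1/10   0 ]
  [ 5  5  -10     2      7  -5 ]
ρ4 -> ρ4 − 5·ρ1
  [ 1  1  -2  3/10  13/10  -1 ]
  [ 0  1  -4   1/5   11/5   1 ]
  [ 0  0   0  1/10   1/10   0 ]
  [ 0  0   0   1/2    1/2   0 ]
ρ3 -> 10·ρ3
  [ 1  1  -2  3/10  13/10  -1 ]
  [ 0  1  -4   1/5   11/5   1 ]
  [ 0  0   0     1      1   0 ]
  [ 0  0   0   1/2    1/2   0 ]
ρ4 -> ρ4 − 1/2·ρ3
  [ 1  1  -2  3/10  13/10  -1 ]
  [ 0  1  -4   1/5   11/5   1 ]
  [ 0  0   0     1      1   0 ]
  [ 0  0   0     0      0   0 ]
ρ2 -> ρ2 − 1/5·ρ3
  [ 1  1  -2  3/10  13/10  -1 ]
  [ 0  1  -4     0      2   1 ]
  [ 0  0   0     1      1   0 ]
  [ 0  0   0     0      0   0 ]
ρ1 -> ρ1 − 3/10·ρ3
  [ 1  1  -2  0  1  -1 ]
  [ 0  1  -4  0  2   1 ]
  [ 0  0   0  1  1   0 ]
  [ 0  0   0  0  0   0 ]
ρ1 -> ρ1 − ρ2
  [ 1  0   2  0  -1  -2 ]
  [ 0  1  -4  0   2   1 ]
  [ 0  0   0  1   1   0 ]
  [ 0  0   0  0   0   0 ]

0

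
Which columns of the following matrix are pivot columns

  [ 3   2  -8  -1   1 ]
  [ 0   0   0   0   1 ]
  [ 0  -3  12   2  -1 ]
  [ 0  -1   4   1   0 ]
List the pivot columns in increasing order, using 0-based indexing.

0, 1, 3, 4

ρ1 -> 1/3·ρ1
ρ2 ↔ ρ3
ρ2 -> -1/3·ρ2
ρ4 -> ρ4 + ρ2
ρ3 ↔ ρ4
ρ3 -> 3·ρ3
ρ3 -> ρ3 − ρ4
ρ2 -> ρ2 − 1/3·ρ4
ρ1 -> ρ1 − 1/3·ρ4
ρ2 -> ρ2 + 2/3·ρ3
ρ1 -> ρ1 + 1/3·ρ3
ρ1 -> ρ1 − 2/3·ρ2
Pivot columns are the columns containing a leading 1.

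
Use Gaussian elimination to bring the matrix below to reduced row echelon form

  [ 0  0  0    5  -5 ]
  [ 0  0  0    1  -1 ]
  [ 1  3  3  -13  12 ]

[[1, 3, 3, 0, -1], [0, 0, 0, 1, -1], [0, 0, 0, 0, 0]]

Swap r1 and r3.
  [ 1  3  3  -13  12 ]
  [ 0  0  0    1  -1 ]
  [ 0  0  0    5  -5 ]
Subtract 5 times r2 from r3.
  [ 1  3  3  -13  12 ]
  [ 0  0  0    1  -1 ]
  [ 0  0  0    0   0 ]
Add 13 times r2 to r1.
  [ 1  3  3  0  -1 ]
  [ 0  0  0  1  -1 ]
  [ 0  0  0  0   0 ]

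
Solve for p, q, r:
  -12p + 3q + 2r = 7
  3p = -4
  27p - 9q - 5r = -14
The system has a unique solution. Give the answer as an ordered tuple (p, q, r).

Form the augmented matrix and row-reduce:
  [ -12   3   2  |    7 ]
  [   3   0   0  |   -4 ]
  [  27  -9  -5  |  -14 ]
Multiply r1 by -1/12.
  [  1  -1/4  -1/6  |  -7/12 ]
  [  3     0     0  |     -4 ]
  [ 27    -9    -5  |    -14 ]
Subtract 3 times r1 from r2.
  [  1  -1/4  -1/6  |  -7/12 ]
  [  0   3/4   1/2  |   -9/4 ]
  [ 27    -9    -5  |    -14 ]
Subtract 27 times r1 from r3.
  [ 1  -1/4  -1/6  |  -7/12 ]
  [ 0   3/4   1/2  |   -9/4 ]
  [ 0  -9/4  -1/2  |    7/4 ]
Multiply r2 by 4/3.
  [ 1  -1/4  -1/6  |  -7/12 ]
  [ 0     1   2/3  |     -3 ]
  [ 0  -9/4  -1/2  |    7/4 ]
Add 9/4 times r2 to r3.
  [ 1  -1/4  -1/6  |  -7/12 ]
  [ 0     1   2/3  |     -3 ]
  [ 0     0     1  |     -5 ]
Subtract 2/3 times r3 from r2.
  [ 1  -1/4  -1/6  |  -7/12 ]
  [ 0     1     0  |    1/3 ]
  [ 0     0     1  |     -5 ]
Add 1/6 times r3 to r1.
  [ 1  -1/4  0  |  -17/12 ]
  [ 0     1  0  |     1/3 ]
  [ 0     0  1  |      -5 ]
Add 1/4 times r2 to r1.
  [ 1  0  0  |  -4/3 ]
  [ 0  1  0  |   1/3 ]
  [ 0  0  1  |    -5 ]
Reading off the last column: p = -4/3, q = 1/3, r = -5.

(-4/3, 1/3, -5)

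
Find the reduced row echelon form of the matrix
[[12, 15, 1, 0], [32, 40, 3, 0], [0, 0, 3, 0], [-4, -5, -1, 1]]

ρ1 -> 1/12·ρ1
ρ2 -> ρ2 − 32·ρ1
ρ4 -> ρ4 + 4·ρ1
ρ2 -> 3·ρ2
ρ3 -> ρ3 − 3·ρ2
ρ4 -> ρ4 + 2/3·ρ2
ρ3 <=> ρ4
ρ1 -> ρ1 − 1/12·ρ2

[[1, 5/4, 0, 0], [0, 0, 1, 0], [0, 0, 0, 1], [0, 0, 0, 0]]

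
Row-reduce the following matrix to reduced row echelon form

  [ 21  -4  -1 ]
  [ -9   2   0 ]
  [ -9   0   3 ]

[[1, 0, -1/3], [0, 1, -3/2], [0, 0, 0]]

Multiply r1 by 1/21.
Add 9 times r1 to r2.
Add 9 times r1 to r3.
Multiply r2 by 7/2.
Add 12/7 times r2 to r3.
Add 4/21 times r2 to r1.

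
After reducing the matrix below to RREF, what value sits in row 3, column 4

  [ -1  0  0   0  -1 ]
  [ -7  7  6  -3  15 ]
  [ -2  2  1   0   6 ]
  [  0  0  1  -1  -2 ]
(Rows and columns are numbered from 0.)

Multiply ρ1 by -1.
  [  1  0  0   0   1 ]
  [ -7  7  6  -3  15 ]
  [ -2  2  1   0   6 ]
  [  0  0  1  -1  -2 ]
Add 7 times ρ1 to ρ2.
  [  1  0  0   0   1 ]
  [  0  7  6  -3  22 ]
  [ -2  2  1   0   6 ]
  [  0  0  1  -1  -2 ]
Add 2 times ρ1 to ρ3.
  [ 1  0  0   0   1 ]
  [ 0  7  6  -3  22 ]
  [ 0  2  1   0   8 ]
  [ 0  0  1  -1  -2 ]
Multiply ρ2 by 1/7.
  [ 1  0    0     0     1 ]
  [ 0  1  6/7  -3/7  22/7 ]
  [ 0  2    1     0     8 ]
  [ 0  0    1    -1    -2 ]
Subtract 2 times ρ2 from ρ3.
  [ 1  0     0     0     1 ]
  [ 0  1   6/7  -3/7  22/7 ]
  [ 0  0  -5/7   6/7  12/7 ]
  [ 0  0     1    -1    -2 ]
Multiply ρ3 by -7/5.
  [ 1  0    0     0      1 ]
  [ 0  1  6/7  -3/7   22/7 ]
  [ 0  0    1  -6/5  -12/5 ]
  [ 0  0    1    -1     -2 ]
Subtract ρ3 from ρ4.
  [ 1  0    0     0      1 ]
  [ 0  1  6/7  -3/7   22/7 ]
  [ 0  0    1  -6/5  -12/5 ]
  [ 0  0    0   1/5    2/5 ]
Multiply ρ4 by 5.
  [ 1  0    0     0      1 ]
  [ 0  1  6/7  -3/7   22/7 ]
  [ 0  0    1  -6/5  -12/5 ]
  [ 0  0    0     1      2 ]
Add 6/5 times ρ4 to ρ3.
  [ 1  0    0     0     1 ]
  [ 0  1  6/7  -3/7  22/7 ]
  [ 0  0    1     0     0 ]
  [ 0  0    0     1     2 ]
Add 3/7 times ρ4 to ρ2.
  [ 1  0    0  0  1 ]
  [ 0  1  6/7  0  4 ]
  [ 0  0    1  0  0 ]
  [ 0  0    0  1  2 ]
Subtract 6/7 times ρ3 from ρ2.
  [ 1  0  0  0  1 ]
  [ 0  1  0  0  4 ]
  [ 0  0  1  0  0 ]
  [ 0  0  0  1  2 ]

2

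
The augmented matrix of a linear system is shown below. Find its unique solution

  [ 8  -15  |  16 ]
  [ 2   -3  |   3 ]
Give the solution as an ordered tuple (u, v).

R1 -> 1/8·R1
  [ 1  -15/8  |  2 ]
  [ 2     -3  |  3 ]
R2 -> R2 − 2·R1
  [ 1  -15/8  |   2 ]
  [ 0    3/4  |  -1 ]
R2 -> 4/3·R2
  [ 1  -15/8  |     2 ]
  [ 0      1  |  -4/3 ]
R1 -> R1 + 15/8·R2
  [ 1  0  |  -1/2 ]
  [ 0  1  |  -4/3 ]
Reading off the last column: u = -1/2, v = -4/3.

(-1/2, -4/3)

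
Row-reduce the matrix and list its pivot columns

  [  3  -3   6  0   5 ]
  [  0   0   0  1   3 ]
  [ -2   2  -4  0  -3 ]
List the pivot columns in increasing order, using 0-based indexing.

0, 3, 4

Multiply R1 by 1/3.
  [  1  -1   2  0  5/3 ]
  [  0   0   0  1    3 ]
  [ -2   2  -4  0   -3 ]
Add 2 times R1 to R3.
  [ 1  -1  2  0  5/3 ]
  [ 0   0  0  1    3 ]
  [ 0   0  0  0  1/3 ]
Multiply R3 by 3.
  [ 1  -1  2  0  5/3 ]
  [ 0   0  0  1    3 ]
  [ 0   0  0  0    1 ]
Subtract 3 times R3 from R2.
  [ 1  -1  2  0  5/3 ]
  [ 0   0  0  1    0 ]
  [ 0   0  0  0    1 ]
Subtract 5/3 times R3 from R1.
  [ 1  -1  2  0  0 ]
  [ 0   0  0  1  0 ]
  [ 0   0  0  0  1 ]
Pivot columns are the columns containing a leading 1.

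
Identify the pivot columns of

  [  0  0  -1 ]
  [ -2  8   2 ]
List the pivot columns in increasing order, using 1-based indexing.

r1 <=> r2
  [ -2  8   2 ]
  [  0  0  -1 ]
r1 → -1/2·r1
  [ 1  -4  -1 ]
  [ 0   0  -1 ]
r2 → -1·r2
  [ 1  -4  -1 ]
  [ 0   0   1 ]
r1 → r1 + r2
  [ 1  -4  0 ]
  [ 0   0  1 ]
Pivot columns are the columns containing a leading 1.

1, 3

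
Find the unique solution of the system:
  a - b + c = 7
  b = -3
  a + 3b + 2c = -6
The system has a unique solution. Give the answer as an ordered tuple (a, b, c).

(5, -3, -1)

Form the augmented matrix and row-reduce:
  [ 1  -1  1  |   7 ]
  [ 0   1  0  |  -3 ]
  [ 1   3  2  |  -6 ]
ρ3 ← ρ3 − ρ1
  [ 1  -1  1  |    7 ]
  [ 0   1  0  |   -3 ]
  [ 0   4  1  |  -13 ]
ρ3 ← ρ3 − 4·ρ2
  [ 1  -1  1  |   7 ]
  [ 0   1  0  |  -3 ]
  [ 0   0  1  |  -1 ]
ρ1 ← ρ1 − ρ3
  [ 1  -1  0  |   8 ]
  [ 0   1  0  |  -3 ]
  [ 0   0  1  |  -1 ]
ρ1 ← ρ1 + ρ2
  [ 1  0  0  |   5 ]
  [ 0  1  0  |  -3 ]
  [ 0  0  1  |  -1 ]
Reading off the last column: a = 5, b = -3, c = -1.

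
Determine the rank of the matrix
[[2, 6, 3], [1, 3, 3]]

R1 ← 1/2·R1
  [ 1  3  3/2 ]
  [ 1  3    3 ]
R2 ← R2 − R1
  [ 1  3  3/2 ]
  [ 0  0  3/2 ]
R2 ← 2/3·R2
  [ 1  3  3/2 ]
  [ 0  0    1 ]
R1 ← R1 − 3/2·R2
  [ 1  3  0 ]
  [ 0  0  1 ]
The reduced form has 2 nonzero rows.

rank = 2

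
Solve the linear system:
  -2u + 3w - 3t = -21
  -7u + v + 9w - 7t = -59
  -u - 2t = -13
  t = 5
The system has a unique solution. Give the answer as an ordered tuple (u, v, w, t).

(3, -3, 0, 5)

Form the augmented matrix and row-reduce:
  [ -2  0  3  -3  |  -21 ]
  [ -7  1  9  -7  |  -59 ]
  [ -1  0  0  -2  |  -13 ]
  [  0  0  0   1  |    5 ]
R1 := -1/2·R1
R2 := R2 + 7·R1
R3 := R3 + R1
R3 := -2/3·R3
R3 := R3 − 1/3·R4
R2 := R2 − 7/2·R4
R1 := R1 − 3/2·R4
R2 := R2 + 3/2·R3
R1 := R1 + 3/2·R3
Reading off the last column: u = 3, v = -3, w = 0, t = 5.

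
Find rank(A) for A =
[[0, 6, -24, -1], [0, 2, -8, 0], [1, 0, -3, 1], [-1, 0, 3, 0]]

rank = 3

Swap R1 and R3.
  [  1  0   -3   1 ]
  [  0  2   -8   0 ]
  [  0  6  -24  -1 ]
  [ -1  0    3   0 ]
Add R1 to R4.
  [ 1  0   -3   1 ]
  [ 0  2   -8   0 ]
  [ 0  6  -24  -1 ]
  [ 0  0    0   1 ]
Multiply R2 by 1/2.
  [ 1  0   -3   1 ]
  [ 0  1   -4   0 ]
  [ 0  6  -24  -1 ]
  [ 0  0    0   1 ]
Subtract 6 times R2 from R3.
  [ 1  0  -3   1 ]
  [ 0  1  -4   0 ]
  [ 0  0   0  -1 ]
  [ 0  0   0   1 ]
Multiply R3 by -1.
  [ 1  0  -3  1 ]
  [ 0  1  -4  0 ]
  [ 0  0   0  1 ]
  [ 0  0   0  1 ]
Subtract R3 from R4.
  [ 1  0  -3  1 ]
  [ 0  1  -4  0 ]
  [ 0  0   0  1 ]
  [ 0  0   0  0 ]
Subtract R3 from R1.
  [ 1  0  -3  0 ]
  [ 0  1  -4  0 ]
  [ 0  0   0  1 ]
  [ 0  0   0  0 ]
The reduced form has 3 nonzero rows.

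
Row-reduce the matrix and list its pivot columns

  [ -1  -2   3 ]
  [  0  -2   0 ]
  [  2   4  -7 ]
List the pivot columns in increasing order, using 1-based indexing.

1, 2, 3

R1 → -1·R1
  [ 1   2  -3 ]
  [ 0  -2   0 ]
  [ 2   4  -7 ]
R3 → R3 − 2·R1
  [ 1   2  -3 ]
  [ 0  -2   0 ]
  [ 0   0  -1 ]
R2 → -1/2·R2
  [ 1  2  -3 ]
  [ 0  1   0 ]
  [ 0  0  -1 ]
R3 → -1·R3
  [ 1  2  -3 ]
  [ 0  1   0 ]
  [ 0  0   1 ]
R1 → R1 + 3·R3
  [ 1  2  0 ]
  [ 0  1  0 ]
  [ 0  0  1 ]
R1 → R1 − 2·R2
  [ 1  0  0 ]
  [ 0  1  0 ]
  [ 0  0  1 ]
Pivot columns are the columns containing a leading 1.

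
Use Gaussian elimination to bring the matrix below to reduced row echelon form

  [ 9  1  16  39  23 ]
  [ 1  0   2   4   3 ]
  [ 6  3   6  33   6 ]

R1 ← 1/9·R1
  [ 1  1/9  16/9  13/3  23/9 ]
  [ 1    0     2     4     3 ]
  [ 6    3     6    33     6 ]
R2 ← R2 − R1
  [ 1   1/9  16/9  13/3  23/9 ]
  [ 0  -1/9   2/9  -1/3   4/9 ]
  [ 6     3     6    33     6 ]
R3 ← R3 − 6·R1
  [ 1   1/9   16/9  13/3   23/9 ]
  [ 0  -1/9    2/9  -1/3    4/9 ]
  [ 0   7/3  -14/3     7  -28/3 ]
R2 ← -9·R2
  [ 1  1/9   16/9  13/3   23/9 ]
  [ 0    1     -2     3     -4 ]
  [ 0  7/3  -14/3     7  -28/3 ]
R3 ← R3 − 7/3·R2
  [ 1  1/9  16/9  13/3  23/9 ]
  [ 0    1    -2     3    -4 ]
  [ 0    0     0     0     0 ]
R1 ← R1 − 1/9·R2
  [ 1  0   2  4   3 ]
  [ 0  1  -2  3  -4 ]
  [ 0  0   0  0   0 ]

[[1, 0, 2, 4, 3], [0, 1, -2, 3, -4], [0, 0, 0, 0, 0]]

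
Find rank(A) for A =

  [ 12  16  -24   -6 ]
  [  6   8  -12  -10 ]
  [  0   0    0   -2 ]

rank = 2

r1 → 1/12·r1
  [ 1  4/3   -2  -1/2 ]
  [ 6    8  -12   -10 ]
  [ 0    0    0    -2 ]
r2 → r2 − 6·r1
  [ 1  4/3  -2  -1/2 ]
  [ 0    0   0    -7 ]
  [ 0    0   0    -2 ]
r2 → -1/7·r2
  [ 1  4/3  -2  -1/2 ]
  [ 0    0   0     1 ]
  [ 0    0   0    -2 ]
r3 → r3 + 2·r2
  [ 1  4/3  -2  -1/2 ]
  [ 0    0   0     1 ]
  [ 0    0   0     0 ]
r1 → r1 + 1/2·r2
  [ 1  4/3  -2  0 ]
  [ 0    0   0  1 ]
  [ 0    0   0  0 ]
The reduced form has 2 nonzero rows.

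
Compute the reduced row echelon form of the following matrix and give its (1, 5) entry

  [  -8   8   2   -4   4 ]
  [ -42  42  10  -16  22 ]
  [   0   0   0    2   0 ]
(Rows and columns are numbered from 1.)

r1 → -1/8·r1
  [   1  -1  -1/4  1/2  -1/2 ]
  [ -42  42    10  -16    22 ]
  [   0   0     0    2     0 ]
r2 → r2 + 42·r1
  [ 1  -1  -1/4  1/2  -1/2 ]
  [ 0   0  -1/2    5     1 ]
  [ 0   0     0    2     0 ]
r2 → -2·r2
  [ 1  -1  -1/4  1/2  -1/2 ]
  [ 0   0     1  -10    -2 ]
  [ 0   0     0    2     0 ]
r3 → 1/2·r3
  [ 1  -1  -1/4  1/2  -1/2 ]
  [ 0   0     1  -10    -2 ]
  [ 0   0     0    1     0 ]
r2 → r2 + 10·r3
  [ 1  -1  -1/4  1/2  -1/2 ]
  [ 0   0     1    0    -2 ]
  [ 0   0     0    1     0 ]
r1 → r1 − 1/2·r3
  [ 1  -1  -1/4  0  -1/2 ]
  [ 0   0     1  0    -2 ]
  [ 0   0     0  1     0 ]
r1 → r1 + 1/4·r2
  [ 1  -1  0  0  -1 ]
  [ 0   0  1  0  -2 ]
  [ 0   0  0  1   0 ]

-1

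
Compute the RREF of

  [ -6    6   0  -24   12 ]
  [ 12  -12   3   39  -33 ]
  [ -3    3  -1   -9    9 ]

Multiply ρ1 by -1/6.
  [  1   -1   0   4   -2 ]
  [ 12  -12   3  39  -33 ]
  [ -3    3  -1  -9    9 ]
Subtract 12 times ρ1 from ρ2.
  [  1  -1   0   4  -2 ]
  [  0   0   3  -9  -9 ]
  [ -3   3  -1  -9   9 ]
Add 3 times ρ1 to ρ3.
  [ 1  -1   0   4  -2 ]
  [ 0   0   3  -9  -9 ]
  [ 0   0  -1   3   3 ]
Multiply ρ2 by 1/3.
  [ 1  -1   0   4  -2 ]
  [ 0   0   1  -3  -3 ]
  [ 0   0  -1   3   3 ]
Add ρ2 to ρ3.
  [ 1  -1  0   4  -2 ]
  [ 0   0  1  -3  -3 ]
  [ 0   0  0   0   0 ]

[[1, -1, 0, 4, -2], [0, 0, 1, -3, -3], [0, 0, 0, 0, 0]]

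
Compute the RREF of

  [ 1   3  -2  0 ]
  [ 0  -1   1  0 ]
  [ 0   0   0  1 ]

ρ2 := -1·ρ2
  [ 1  3  -2  0 ]
  [ 0  1  -1  0 ]
  [ 0  0   0  1 ]
ρ1 := ρ1 − 3·ρ2
  [ 1  0   1  0 ]
  [ 0  1  -1  0 ]
  [ 0  0   0  1 ]

[[1, 0, 1, 0], [0, 1, -1, 0], [0, 0, 0, 1]]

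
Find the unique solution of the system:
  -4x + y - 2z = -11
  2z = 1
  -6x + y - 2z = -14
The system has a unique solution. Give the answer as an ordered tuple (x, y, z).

Form the augmented matrix and row-reduce:
  [ -4  1  -2  |  -11 ]
  [  0  0   2  |    1 ]
  [ -6  1  -2  |  -14 ]
R1 → -1/4·R1
  [  1  -1/4  1/2  |  11/4 ]
  [  0     0    2  |     1 ]
  [ -6     1   -2  |   -14 ]
R3 → R3 + 6·R1
  [ 1  -1/4  1/2  |  11/4 ]
  [ 0     0    2  |     1 ]
  [ 0  -1/2    1  |   5/2 ]
R2 <-> R3
  [ 1  -1/4  1/2  |  11/4 ]
  [ 0  -1/2    1  |   5/2 ]
  [ 0     0    2  |     1 ]
R2 → -2·R2
  [ 1  -1/4  1/2  |  11/4 ]
  [ 0     1   -2  |    -5 ]
  [ 0     0    2  |     1 ]
R3 → 1/2·R3
  [ 1  -1/4  1/2  |  11/4 ]
  [ 0     1   -2  |    -5 ]
  [ 0     0    1  |   1/2 ]
R2 → R2 + 2·R3
  [ 1  -1/4  1/2  |  11/4 ]
  [ 0     1    0  |    -4 ]
  [ 0     0    1  |   1/2 ]
R1 → R1 − 1/2·R3
  [ 1  -1/4  0  |  5/2 ]
  [ 0     1  0  |   -4 ]
  [ 0     0  1  |  1/2 ]
R1 → R1 + 1/4·R2
  [ 1  0  0  |  3/2 ]
  [ 0  1  0  |   -4 ]
  [ 0  0  1  |  1/2 ]
Reading off the last column: x = 3/2, y = -4, z = 1/2.

(3/2, -4, 1/2)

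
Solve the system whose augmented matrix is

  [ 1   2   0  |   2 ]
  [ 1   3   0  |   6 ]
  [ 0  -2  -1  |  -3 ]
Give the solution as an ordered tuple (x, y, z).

(-6, 4, -5)

ρ2 → ρ2 − ρ1
  [ 1   2   0  |   2 ]
  [ 0   1   0  |   4 ]
  [ 0  -2  -1  |  -3 ]
ρ3 → ρ3 + 2·ρ2
  [ 1  2   0  |  2 ]
  [ 0  1   0  |  4 ]
  [ 0  0  -1  |  5 ]
ρ3 → -1·ρ3
  [ 1  2  0  |   2 ]
  [ 0  1  0  |   4 ]
  [ 0  0  1  |  -5 ]
ρ1 → ρ1 − 2·ρ2
  [ 1  0  0  |  -6 ]
  [ 0  1  0  |   4 ]
  [ 0  0  1  |  -5 ]
Reading off the last column: x = -6, y = 4, z = -5.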